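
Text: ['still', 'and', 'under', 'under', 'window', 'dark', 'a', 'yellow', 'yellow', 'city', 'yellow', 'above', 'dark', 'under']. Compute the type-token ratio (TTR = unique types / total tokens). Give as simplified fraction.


Tokens: 14
Unique types: ('a', 'above', 'and', 'city', 'dark', 'still', 'under', 'window', 'yellow') = 9
TTR = 9/14
Already in lowest terms.

9/14


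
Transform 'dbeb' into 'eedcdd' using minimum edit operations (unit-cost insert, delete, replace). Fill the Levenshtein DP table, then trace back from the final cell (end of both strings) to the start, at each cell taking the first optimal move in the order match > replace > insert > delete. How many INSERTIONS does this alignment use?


Edit distance = 5. Backtracking from cell (4, 6) with preference match > replace > insert > delete,
then listing the resulting alignment 'dbeb' -> 'eedcdd' left to right:
  Step 1: insert 'e' [insertion #1]
  Step 2: insert 'e' [insertion #2]
  Step 3: keep 'd'
  Step 4: replace b->c
  Step 5: replace e->d
  Step 6: replace b->d
Total insertions: 2

2


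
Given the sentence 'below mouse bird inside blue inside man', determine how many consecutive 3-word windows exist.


Word trigrams from [7] words:
  Trigram 1: (below mouse bird)
  Trigram 2: (mouse bird inside)
  Trigram 3: (bird inside blue)
  Trigram 4: (inside blue inside)
  Trigram 5: (blue inside man)
Total word trigrams: 7 - 2 = 5

5


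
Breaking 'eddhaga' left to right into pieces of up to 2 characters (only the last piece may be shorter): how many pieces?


'eddhaga' has 7 characters.
Chunking with max size 2:
  Chunk 1: 'ed' (positions 0-1)
  Chunk 2: 'dh' (positions 2-3)
  Chunk 3: 'ag' (positions 4-5)
  Chunk 4: 'a' (positions 6-6)
Total chunks: ceil(7 / 2) = 4

4


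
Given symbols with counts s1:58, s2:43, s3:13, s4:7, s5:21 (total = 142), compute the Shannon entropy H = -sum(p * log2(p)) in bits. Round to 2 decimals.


Computing entropy H = -sum(p_i * log2(p_i)):
  s1: p = 58/142 = 0.4085, -p*log2(p) = 0.5276
  s2: p = 43/142 = 0.3028, -p*log2(p) = 0.5219
  s3: p = 13/142 = 0.0915, -p*log2(p) = 0.3158
  s4: p = 7/142 = 0.0493, -p*log2(p) = 0.2141
  s5: p = 21/142 = 0.1479, -p*log2(p) = 0.4078
H = sum of terms = 1.9872
Rounded to 2 decimals: 1.99

1.99


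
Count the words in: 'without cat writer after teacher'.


Counting words by splitting on spaces:
  Word 1: 'without'
  Word 2: 'cat'
  Word 3: 'writer'
  Word 4: 'after'
  Word 5: 'teacher'
Total words: 5

5


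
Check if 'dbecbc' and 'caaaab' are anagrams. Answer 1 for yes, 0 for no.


Sort characters of 'dbecbc': 'bbccde'
Sort characters of 'caaaab': 'aaaabc'
Sorted forms differ -> they are NOT anagrams
Result: 0

0


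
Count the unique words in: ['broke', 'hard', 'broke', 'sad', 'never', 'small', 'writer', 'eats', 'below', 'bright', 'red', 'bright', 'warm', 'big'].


Listing all tokens and tracking unique types:
  Token 1: 'broke' -> NEW (unique so far: 1)
  Token 2: 'hard' -> NEW (unique so far: 2)
  Token 3: 'broke' -> duplicate (unique so far: 2)
  Token 4: 'sad' -> NEW (unique so far: 3)
  Token 5: 'never' -> NEW (unique so far: 4)
  Token 6: 'small' -> NEW (unique so far: 5)
  Token 7: 'writer' -> NEW (unique so far: 6)
  Token 8: 'eats' -> NEW (unique so far: 7)
  Token 9: 'below' -> NEW (unique so far: 8)
  Token 10: 'bright' -> NEW (unique so far: 9)
  Token 11: 'red' -> NEW (unique so far: 10)
  Token 12: 'bright' -> duplicate (unique so far: 10)
  Token 13: 'warm' -> NEW (unique so far: 11)
  Token 14: 'big' -> NEW (unique so far: 12)
Unique types: ('below', 'big', 'bright', 'broke', 'eats', 'hard', 'never', 'red', 'sad', 'small', 'warm', 'writer')
Vocabulary size: 12

12


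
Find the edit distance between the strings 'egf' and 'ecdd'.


Building DP table for s1='egf' (len 3) and s2='ecdd' (len 4):
       e  c  d  d
    0  1  2  3  4
  e 1  0  1  2  3
  g 2  1  1  2  3
  f 3  2  2  2  3
Edit distance = dp[3][4] = 3

3


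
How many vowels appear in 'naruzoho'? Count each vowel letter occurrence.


Scanning each character of 'naruzoho':
  Position 1: 'n' -> consonant (running count: 0)
  Position 2: 'a' -> vowel (running count: 1)
  Position 3: 'r' -> consonant (running count: 1)
  Position 4: 'u' -> vowel (running count: 2)
  Position 5: 'z' -> consonant (running count: 2)
  Position 6: 'o' -> vowel (running count: 3)
  Position 7: 'h' -> consonant (running count: 3)
  Position 8: 'o' -> vowel (running count: 4)
Total vowels: 4

4


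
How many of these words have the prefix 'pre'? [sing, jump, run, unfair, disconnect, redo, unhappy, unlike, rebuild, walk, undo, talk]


Checking each word for prefix 'pre':
  'sing' -> no (count: 0)
  'jump' -> no (count: 0)
  'run' -> no (count: 0)
  'unfair' -> no (count: 0)
  'disconnect' -> no (count: 0)
  'redo' -> no (count: 0)
  'unhappy' -> no (count: 0)
  'unlike' -> no (count: 0)
  'rebuild' -> no (count: 0)
  'walk' -> no (count: 0)
  'undo' -> no (count: 0)
  'talk' -> no (count: 0)
Total with prefix 'pre': 0

0


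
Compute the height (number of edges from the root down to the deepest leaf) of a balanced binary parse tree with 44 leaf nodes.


In a balanced binary tree with n leaves the deepest leaf is ceil(log2(n)) edges below the root.
log2(44) = 5.4594
ceil(5.4594) = 6
height (edges) = 6

6


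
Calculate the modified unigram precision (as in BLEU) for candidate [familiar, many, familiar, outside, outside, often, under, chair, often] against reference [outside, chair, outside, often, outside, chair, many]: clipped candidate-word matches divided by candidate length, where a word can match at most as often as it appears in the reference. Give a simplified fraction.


Reference word counts: {'chair': 2, 'many': 1, 'often': 1, 'outside': 3}
Checking each candidate word (with clipping):
  'familiar' -> not in reference -> no match (matches: 0)
  'many' -> in reference (ref count 1, used 1/1) -> match (matches: 1)
  'familiar' -> not in reference -> no match (matches: 1)
  'outside' -> in reference (ref count 3, used 1/3) -> match (matches: 2)
  'outside' -> in reference (ref count 3, used 2/3) -> match (matches: 3)
  'often' -> in reference (ref count 1, used 1/1) -> match (matches: 4)
  'under' -> not in reference -> no match (matches: 4)
  'chair' -> in reference (ref count 2, used 1/2) -> match (matches: 5)
  'often' -> ref count 1 already used up (1/1) -> clipped, no match (matches: 5)
Clipped matches: 5, Candidate length: 9
Precision = 5/9

5/9


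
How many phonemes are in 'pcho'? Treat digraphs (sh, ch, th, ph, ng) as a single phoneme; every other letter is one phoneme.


Parsing 'pcho' greedily, digraphs first:
  'p' -> consonant phoneme (phonemes so far: 1)
  'ch' -> digraph (1 consonant phoneme) (phonemes so far: 2)
  'o' -> vowel phoneme (phonemes so far: 3)
Total phonemes: 3

3


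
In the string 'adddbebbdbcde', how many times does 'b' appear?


Scanning 'adddbebbdbcde' for 'b':
  Position 4: 'b' -> MATCH (count: 1)
  Position 6: 'b' -> MATCH (count: 2)
  Position 7: 'b' -> MATCH (count: 3)
  Position 9: 'b' -> MATCH (count: 4)
Total occurrences of 'b': 4

4


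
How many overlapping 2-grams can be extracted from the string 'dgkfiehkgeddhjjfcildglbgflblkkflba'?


String 'dgkfiehkgeddhjjfcildglbgflblkkflba' has length L = 34.
Number of overlapping n-grams = L - n + 1
Substituting: 34 - 2 + 1 = 33

33


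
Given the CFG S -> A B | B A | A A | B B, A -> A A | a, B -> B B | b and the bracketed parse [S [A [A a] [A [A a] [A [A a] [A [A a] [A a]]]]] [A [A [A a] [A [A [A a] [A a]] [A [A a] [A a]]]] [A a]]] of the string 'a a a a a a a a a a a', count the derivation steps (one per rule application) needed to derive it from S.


Every bracketed nonterminal node [X ...] in the tree is produced by exactly one rule application.
Reading the tree off as a leftmost derivation:
  Step 1: S  =>  A A   (applied S -> A A)
  Step 2: A A  =>  A A A   (applied A -> A A)
  Step 3: A A A  =>  a A A   (applied A -> a)
  Step 4: a A A  =>  a A A A   (applied A -> A A)
  Step 5: a A A A  =>  a a A A   (applied A -> a)
  Step 6: a a A A  =>  a a A A A   (applied A -> A A)
  Step 7: a a A A A  =>  a a a A A   (applied A -> a)
  Step 8: a a a A A  =>  a a a A A A   (applied A -> A A)
  Step 9: a a a A A A  =>  a a a a A A   (applied A -> a)
  Step 10: a a a a A A  =>  a a a a a A   (applied A -> a)
  Step 11: a a a a a A  =>  a a a a a A A   (applied A -> A A)
  Step 12: a a a a a A A  =>  a a a a a A A A   (applied A -> A A)
  Step 13: a a a a a A A A  =>  a a a a a a A A   (applied A -> a)
  Step 14: a a a a a a A A  =>  a a a a a a A A A   (applied A -> A A)
  Step 15: a a a a a a A A A  =>  a a a a a a A A A A   (applied A -> A A)
  Step 16: a a a a a a A A A A  =>  a a a a a a a A A A   (applied A -> a)
  Step 17: a a a a a a a A A A  =>  a a a a a a a a A A   (applied A -> a)
  Step 18: a a a a a a a a A A  =>  a a a a a a a a A A A   (applied A -> A A)
  Step 19: a a a a a a a a A A A  =>  a a a a a a a a a A A   (applied A -> a)
  Step 20: a a a a a a a a a A A  =>  a a a a a a a a a a A   (applied A -> a)
  Step 21: a a a a a a a a a a A  =>  a a a a a a a a a a a   (applied A -> a)
Final yield: a a a a a a a a a a a
Total rewrite steps: 21

21


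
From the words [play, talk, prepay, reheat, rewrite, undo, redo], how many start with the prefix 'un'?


Checking each word for prefix 'un':
  'play' -> no (count: 0)
  'talk' -> no (count: 0)
  'prepay' -> no (count: 0)
  'reheat' -> no (count: 0)
  'rewrite' -> no (count: 0)
  'undo' -> YES, starts with 'un' (count: 1)
  'redo' -> no (count: 1)
Total with prefix 'un': 1

1


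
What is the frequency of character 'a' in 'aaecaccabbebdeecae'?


Scanning 'aaecaccabbebdeecae' for 'a':
  Position 0: 'a' -> MATCH (count: 1)
  Position 1: 'a' -> MATCH (count: 2)
  Position 4: 'a' -> MATCH (count: 3)
  Position 7: 'a' -> MATCH (count: 4)
  Position 16: 'a' -> MATCH (count: 5)
Total occurrences of 'a': 5

5


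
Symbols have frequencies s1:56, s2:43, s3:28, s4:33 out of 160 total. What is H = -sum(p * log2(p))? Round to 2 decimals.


Computing entropy H = -sum(p_i * log2(p_i)):
  s1: p = 56/160 = 0.3500, -p*log2(p) = 0.5301
  s2: p = 43/160 = 0.2687, -p*log2(p) = 0.5095
  s3: p = 28/160 = 0.1750, -p*log2(p) = 0.4401
  s4: p = 33/160 = 0.2062, -p*log2(p) = 0.4697
H = sum of terms = 1.9494
Rounded to 2 decimals: 1.95

1.95


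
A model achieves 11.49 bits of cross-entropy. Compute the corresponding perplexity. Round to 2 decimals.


Perplexity formula: PP = 2^H
H = 11.49
PP = 2^11.49
Decompose: 2^11.49 = 2^11 * 2^0.49
2^11 = 2048, 2^0.49 ~ 1.4044449
PP ~ 2048 * 1.4044449 = 2876.3031552
Rounded to 2 decimals: 2876.30

2876.30


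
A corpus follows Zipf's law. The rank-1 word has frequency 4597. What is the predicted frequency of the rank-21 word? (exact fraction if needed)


Zipf's law: freq(rank) = f1 / rank
f1 = 4597, rank = 21
freq = 4597 / 21
GCD(4597, 21) = 1
Simplified: 4597/21

4597/21


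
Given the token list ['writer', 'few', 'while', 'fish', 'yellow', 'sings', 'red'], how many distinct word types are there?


Listing all tokens and tracking unique types:
  Token 1: 'writer' -> NEW (unique so far: 1)
  Token 2: 'few' -> NEW (unique so far: 2)
  Token 3: 'while' -> NEW (unique so far: 3)
  Token 4: 'fish' -> NEW (unique so far: 4)
  Token 5: 'yellow' -> NEW (unique so far: 5)
  Token 6: 'sings' -> NEW (unique so far: 6)
  Token 7: 'red' -> NEW (unique so far: 7)
Unique types: ('few', 'fish', 'red', 'sings', 'while', 'writer', 'yellow')
Vocabulary size: 7

7


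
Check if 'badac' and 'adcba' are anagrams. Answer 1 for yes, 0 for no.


Sort characters of 'badac': 'aabcd'
Sort characters of 'adcba': 'aabcd'
Sorted forms match -> they ARE anagrams
Result: 1

1


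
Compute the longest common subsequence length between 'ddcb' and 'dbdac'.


DP table for LCS of 'ddcb' and 'dbdac':
       d  b  d  a  c
    0  0  0  0  0  0
  d 0  1  1  1  1  1
  d 0  1  1  2  2  2
  c 0  1  1  2  2  3
  b 0  1  2  2  2  3
LCS: 'ddc'
LCS length = 3

3


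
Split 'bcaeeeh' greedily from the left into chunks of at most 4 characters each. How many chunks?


'bcaeeeh' has 7 characters.
Chunking with max size 4:
  Chunk 1: 'bcae' (positions 0-3)
  Chunk 2: 'eeh' (positions 4-6)
Total chunks: ceil(7 / 4) = 2

2


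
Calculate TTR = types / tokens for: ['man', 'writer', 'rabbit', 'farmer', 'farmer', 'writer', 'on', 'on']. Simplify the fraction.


Tokens: 8
Unique types: ('farmer', 'man', 'on', 'rabbit', 'writer') = 5
TTR = 5/8
Already in lowest terms.

5/8


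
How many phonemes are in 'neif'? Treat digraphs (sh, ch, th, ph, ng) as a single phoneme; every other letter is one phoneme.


Parsing 'neif' greedily, digraphs first:
  'n' -> consonant phoneme (phonemes so far: 1)
  'e' -> vowel phoneme (phonemes so far: 2)
  'i' -> vowel phoneme (phonemes so far: 3)
  'f' -> consonant phoneme (phonemes so far: 4)
Total phonemes: 4

4


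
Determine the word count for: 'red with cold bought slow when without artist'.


Counting words by splitting on spaces:
  Word 1: 'red'
  Word 2: 'with'
  Word 3: 'cold'
  Word 4: 'bought'
  Word 5: 'slow'
  Word 6: 'when'
  Word 7: 'without'
  Word 8: 'artist'
Total words: 8

8


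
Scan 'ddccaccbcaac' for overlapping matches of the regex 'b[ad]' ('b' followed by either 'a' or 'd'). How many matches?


Pattern: b[ad] means 'b' followed by either 'a' or 'd'.
Scanning 'ddccaccbcaac' position-by-position:
  Pos 0: window 'dd' -> no
  Pos 1: window 'dc' -> no
  Pos 2: window 'cc' -> no
  Pos 3: window 'ca' -> no
  Pos 4: window 'ac' -> no
  Pos 5: window 'cc' -> no
  Pos 6: window 'cb' -> no
  Pos 7: window 'bc' -> no
  Pos 8: window 'ca' -> no
  Pos 9: window 'aa' -> no
  Pos 10: window 'ac' -> no
  Pos 11: window 'c' -> no
Total matches: 0

0


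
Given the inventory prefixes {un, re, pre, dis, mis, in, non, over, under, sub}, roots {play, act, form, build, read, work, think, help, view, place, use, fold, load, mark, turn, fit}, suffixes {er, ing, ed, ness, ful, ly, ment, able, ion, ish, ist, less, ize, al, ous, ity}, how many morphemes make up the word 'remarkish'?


Segmenting 'remarkish' against the inventory:
  're' -> prefix (morpheme 1)
  'mark' -> root (morpheme 2)
  'ish' -> suffix (morpheme 3)
Total morphemes: 3

3


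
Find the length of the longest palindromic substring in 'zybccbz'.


Scanning 'zybccbz' for palindromic substrings.
Substring at positions 2-5: 'bccb'.
Check: reverse('bccb') = 'bccb' -> palindrome confirmed.
Neighbouring characters ('y' / 'z') break symmetry, so it cannot extend further.
No longer palindromic substring exists; longest length = 4

4


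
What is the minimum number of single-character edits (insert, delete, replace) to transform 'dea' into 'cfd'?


Building DP table for s1='dea' (len 3) and s2='cfd' (len 3):
       c  f  d
    0  1  2  3
  d 1  1  2  2
  e 2  2  2  3
  a 3  3  3  3
Edit distance = dp[3][3] = 3

3


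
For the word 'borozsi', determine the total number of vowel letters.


Scanning each character of 'borozsi':
  Position 1: 'b' -> consonant (running count: 0)
  Position 2: 'o' -> vowel (running count: 1)
  Position 3: 'r' -> consonant (running count: 1)
  Position 4: 'o' -> vowel (running count: 2)
  Position 5: 'z' -> consonant (running count: 2)
  Position 6: 's' -> consonant (running count: 2)
  Position 7: 'i' -> vowel (running count: 3)
Total vowels: 3

3


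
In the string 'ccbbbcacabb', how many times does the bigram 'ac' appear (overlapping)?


Scanning 'ccbbbcacabb' for bigram 'ac':
  Position 0: 'cc' -> no
  Position 1: 'cb' -> no
  Position 2: 'bb' -> no
  Position 3: 'bb' -> no
  Position 4: 'bc' -> no
  Position 5: 'ca' -> no
  Position 6: 'ac' -> MATCH
  Position 7: 'ca' -> no
  Position 8: 'ab' -> no
  Position 9: 'bb' -> no
Total matches: 1

1


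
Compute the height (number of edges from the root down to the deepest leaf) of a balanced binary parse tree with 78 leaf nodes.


In a balanced binary tree with n leaves the deepest leaf is ceil(log2(n)) edges below the root.
log2(78) = 6.2854
ceil(6.2854) = 7
height (edges) = 7

7


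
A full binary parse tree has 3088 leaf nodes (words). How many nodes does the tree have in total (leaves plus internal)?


Leaf nodes (terminals): 3088
Internal nodes = n - 1 = 3088 - 1 = 3087
Total = leaves + internal = 3088 + 3087 = 6175

6175


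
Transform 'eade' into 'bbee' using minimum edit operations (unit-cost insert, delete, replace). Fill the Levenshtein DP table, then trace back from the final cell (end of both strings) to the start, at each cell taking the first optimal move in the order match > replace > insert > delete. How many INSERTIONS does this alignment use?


Edit distance = 3. Backtracking from cell (4, 4) with preference match > replace > insert > delete,
then listing the resulting alignment 'eade' -> 'bbee' left to right:
  Step 1: replace e->b
  Step 2: replace a->b
  Step 3: replace d->e
  Step 4: keep 'e'
Total insertions: 0

0


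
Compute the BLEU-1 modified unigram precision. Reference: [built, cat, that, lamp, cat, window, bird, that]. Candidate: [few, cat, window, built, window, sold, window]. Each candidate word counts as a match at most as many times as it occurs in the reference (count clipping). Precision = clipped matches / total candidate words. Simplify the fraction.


Reference word counts: {'bird': 1, 'built': 1, 'cat': 2, 'lamp': 1, 'that': 2, 'window': 1}
Checking each candidate word (with clipping):
  'few' -> not in reference -> no match (matches: 0)
  'cat' -> in reference (ref count 2, used 1/2) -> match (matches: 1)
  'window' -> in reference (ref count 1, used 1/1) -> match (matches: 2)
  'built' -> in reference (ref count 1, used 1/1) -> match (matches: 3)
  'window' -> ref count 1 already used up (1/1) -> clipped, no match (matches: 3)
  'sold' -> not in reference -> no match (matches: 3)
  'window' -> ref count 1 already used up (1/1) -> clipped, no match (matches: 3)
Clipped matches: 3, Candidate length: 7
Precision = 3/7

3/7


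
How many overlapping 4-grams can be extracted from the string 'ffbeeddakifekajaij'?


String 'ffbeeddakifekajaij' has length L = 18.
Number of overlapping n-grams = L - n + 1
Substituting: 18 - 4 + 1 = 15

15


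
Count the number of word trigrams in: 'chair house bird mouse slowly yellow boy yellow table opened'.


Word trigrams from [10] words:
  Trigram 1: (chair house bird)
  Trigram 2: (house bird mouse)
  Trigram 3: (bird mouse slowly)
  Trigram 4: (mouse slowly yellow)
  Trigram 5: (slowly yellow boy)
  Trigram 6: (yellow boy yellow)
  Trigram 7: (boy yellow table)
  Trigram 8: (yellow table opened)
Total word trigrams: 10 - 2 = 8

8


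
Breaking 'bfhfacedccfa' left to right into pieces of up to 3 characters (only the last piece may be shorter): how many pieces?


'bfhfacedccfa' has 12 characters.
Chunking with max size 3:
  Chunk 1: 'bfh' (positions 0-2)
  Chunk 2: 'fac' (positions 3-5)
  Chunk 3: 'edc' (positions 6-8)
  Chunk 4: 'cfa' (positions 9-11)
Total chunks: ceil(12 / 3) = 4

4


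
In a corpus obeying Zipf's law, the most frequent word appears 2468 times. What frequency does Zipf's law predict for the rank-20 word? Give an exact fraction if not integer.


Zipf's law: freq(rank) = f1 / rank
f1 = 2468, rank = 20
freq = 2468 / 20
GCD(2468, 20) = 4
Simplified: 617/5

617/5


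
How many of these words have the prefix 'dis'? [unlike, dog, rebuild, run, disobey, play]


Checking each word for prefix 'dis':
  'unlike' -> no (count: 0)
  'dog' -> no (count: 0)
  'rebuild' -> no (count: 0)
  'run' -> no (count: 0)
  'disobey' -> YES, starts with 'dis' (count: 1)
  'play' -> no (count: 1)
Total with prefix 'dis': 1

1


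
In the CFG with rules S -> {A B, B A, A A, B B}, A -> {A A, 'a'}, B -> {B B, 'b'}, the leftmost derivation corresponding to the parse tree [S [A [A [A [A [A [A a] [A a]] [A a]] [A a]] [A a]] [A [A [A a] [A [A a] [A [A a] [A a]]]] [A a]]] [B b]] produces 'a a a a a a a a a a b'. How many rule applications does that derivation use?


Every bracketed nonterminal node [X ...] in the tree is produced by exactly one rule application.
Reading the tree off as a leftmost derivation:
  Step 1: S  =>  A B   (applied S -> A B)
  Step 2: A B  =>  A A B   (applied A -> A A)
  Step 3: A A B  =>  A A A B   (applied A -> A A)
  Step 4: A A A B  =>  A A A A B   (applied A -> A A)
  Step 5: A A A A B  =>  A A A A A B   (applied A -> A A)
  Step 6: A A A A A B  =>  A A A A A A B   (applied A -> A A)
  Step 7: A A A A A A B  =>  a A A A A A B   (applied A -> a)
  Step 8: a A A A A A B  =>  a a A A A A B   (applied A -> a)
  Step 9: a a A A A A B  =>  a a a A A A B   (applied A -> a)
  Step 10: a a a A A A B  =>  a a a a A A B   (applied A -> a)
  Step 11: a a a a A A B  =>  a a a a a A B   (applied A -> a)
  Step 12: a a a a a A B  =>  a a a a a A A B   (applied A -> A A)
  Step 13: a a a a a A A B  =>  a a a a a A A A B   (applied A -> A A)
  Step 14: a a a a a A A A B  =>  a a a a a a A A B   (applied A -> a)
  Step 15: a a a a a a A A B  =>  a a a a a a A A A B   (applied A -> A A)
  Step 16: a a a a a a A A A B  =>  a a a a a a a A A B   (applied A -> a)
  Step 17: a a a a a a a A A B  =>  a a a a a a a A A A B   (applied A -> A A)
  Step 18: a a a a a a a A A A B  =>  a a a a a a a a A A B   (applied A -> a)
  Step 19: a a a a a a a a A A B  =>  a a a a a a a a a A B   (applied A -> a)
  Step 20: a a a a a a a a a A B  =>  a a a a a a a a a a B   (applied A -> a)
  Step 21: a a a a a a a a a a B  =>  a a a a a a a a a a b   (applied B -> b)
Final yield: a a a a a a a a a a b
Total rewrite steps: 21

21


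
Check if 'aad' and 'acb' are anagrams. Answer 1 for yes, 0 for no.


Sort characters of 'aad': 'aad'
Sort characters of 'acb': 'abc'
Sorted forms differ -> they are NOT anagrams
Result: 0

0


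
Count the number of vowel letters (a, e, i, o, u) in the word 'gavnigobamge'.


Scanning each character of 'gavnigobamge':
  Position 1: 'g' -> consonant (running count: 0)
  Position 2: 'a' -> vowel (running count: 1)
  Position 3: 'v' -> consonant (running count: 1)
  Position 4: 'n' -> consonant (running count: 1)
  Position 5: 'i' -> vowel (running count: 2)
  Position 6: 'g' -> consonant (running count: 2)
  Position 7: 'o' -> vowel (running count: 3)
  Position 8: 'b' -> consonant (running count: 3)
  Position 9: 'a' -> vowel (running count: 4)
  Position 10: 'm' -> consonant (running count: 4)
  Position 11: 'g' -> consonant (running count: 4)
  Position 12: 'e' -> vowel (running count: 5)
Total vowels: 5

5


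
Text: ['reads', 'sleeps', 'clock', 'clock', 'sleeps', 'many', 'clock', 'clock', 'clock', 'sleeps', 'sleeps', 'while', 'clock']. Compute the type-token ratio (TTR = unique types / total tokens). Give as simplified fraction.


Tokens: 13
Unique types: ('clock', 'many', 'reads', 'sleeps', 'while') = 5
TTR = 5/13
Already in lowest terms.

5/13


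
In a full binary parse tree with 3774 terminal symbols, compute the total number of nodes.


Leaf nodes (terminals): 3774
Internal nodes = n - 1 = 3774 - 1 = 3773
Total = leaves + internal = 3774 + 3773 = 7547

7547


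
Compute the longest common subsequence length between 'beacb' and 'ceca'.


DP table for LCS of 'beacb' and 'ceca':
       c  e  c  a
    0  0  0  0  0
  b 0  0  0  0  0
  e 0  0  1  1  1
  a 0  0  1  1  2
  c 0  1  1  2  2
  b 0  1  1  2  2
LCS: 'ea'
LCS length = 2

2


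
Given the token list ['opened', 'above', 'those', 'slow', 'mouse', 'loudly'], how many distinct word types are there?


Listing all tokens and tracking unique types:
  Token 1: 'opened' -> NEW (unique so far: 1)
  Token 2: 'above' -> NEW (unique so far: 2)
  Token 3: 'those' -> NEW (unique so far: 3)
  Token 4: 'slow' -> NEW (unique so far: 4)
  Token 5: 'mouse' -> NEW (unique so far: 5)
  Token 6: 'loudly' -> NEW (unique so far: 6)
Unique types: ('above', 'loudly', 'mouse', 'opened', 'slow', 'those')
Vocabulary size: 6

6


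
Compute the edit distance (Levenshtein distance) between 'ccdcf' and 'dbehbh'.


Building DP table for s1='ccdcf' (len 5) and s2='dbehbh' (len 6):
       d  b  e  h  b  h
    0  1  2  3  4  5  6
  c 1  1  2  3  4  5  6
  c 2  2  2  3  4  5  6
  d 3  2  3  3  4  5  6
  c 4  3  3  4  4  5  6
  f 5  4  4  4  5  5  6
Edit distance = dp[5][6] = 6

6


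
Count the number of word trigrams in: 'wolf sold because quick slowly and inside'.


Word trigrams from [7] words:
  Trigram 1: (wolf sold because)
  Trigram 2: (sold because quick)
  Trigram 3: (because quick slowly)
  Trigram 4: (quick slowly and)
  Trigram 5: (slowly and inside)
Total word trigrams: 7 - 2 = 5

5


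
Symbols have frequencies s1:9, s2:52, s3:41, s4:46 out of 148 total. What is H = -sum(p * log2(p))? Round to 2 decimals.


Computing entropy H = -sum(p_i * log2(p_i)):
  s1: p = 9/148 = 0.0608, -p*log2(p) = 0.2456
  s2: p = 52/148 = 0.3514, -p*log2(p) = 0.5302
  s3: p = 41/148 = 0.2770, -p*log2(p) = 0.5130
  s4: p = 46/148 = 0.3108, -p*log2(p) = 0.5240
H = sum of terms = 1.8128
Rounded to 2 decimals: 1.81

1.81


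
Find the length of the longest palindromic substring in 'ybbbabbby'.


Scanning 'ybbbabbby' for palindromic substrings.
Substring at positions 0-8: 'ybbbabbby'.
Check: reverse('ybbbabbby') = 'ybbbabbby' -> palindrome confirmed.
No longer palindromic substring exists; longest length = 9

9


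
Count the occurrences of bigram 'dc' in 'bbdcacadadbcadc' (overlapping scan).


Scanning 'bbdcacadadbcadc' for bigram 'dc':
  Position 0: 'bb' -> no
  Position 1: 'bd' -> no
  Position 2: 'dc' -> MATCH
  Position 3: 'ca' -> no
  Position 4: 'ac' -> no
  Position 5: 'ca' -> no
  Position 6: 'ad' -> no
  Position 7: 'da' -> no
  Position 8: 'ad' -> no
  Position 9: 'db' -> no
  Position 10: 'bc' -> no
  Position 11: 'ca' -> no
  Position 12: 'ad' -> no
  Position 13: 'dc' -> MATCH
Total matches: 2

2


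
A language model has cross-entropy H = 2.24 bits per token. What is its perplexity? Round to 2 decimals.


Perplexity formula: PP = 2^H
H = 2.24
PP = 2^2.24
Decompose: 2^2.24 = 2^2 * 2^0.24
2^2 = 4, 2^0.24 ~ 1.1809927
PP ~ 4 * 1.1809927 = 4.7239708
Rounded to 2 decimals: 4.72

4.72


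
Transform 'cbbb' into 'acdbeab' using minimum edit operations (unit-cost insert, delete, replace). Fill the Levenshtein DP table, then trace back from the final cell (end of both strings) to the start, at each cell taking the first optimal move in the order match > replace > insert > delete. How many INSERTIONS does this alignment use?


Edit distance = 4. Backtracking from cell (4, 7) with preference match > replace > insert > delete,
then listing the resulting alignment 'cbbb' -> 'acdbeab' left to right:
  Step 1: insert 'a' [insertion #1]
  Step 2: keep 'c'
  Step 3: insert 'd' [insertion #2]
  Step 4: keep 'b'
  Step 5: insert 'e' [insertion #3]
  Step 6: replace b->a
  Step 7: keep 'b'
Total insertions: 3

3


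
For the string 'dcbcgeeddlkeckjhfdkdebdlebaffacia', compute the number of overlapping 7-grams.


String 'dcbcgeeddlkeckjhfdkdebdlebaffacia' has length L = 33.
Number of overlapping n-grams = L - n + 1
Substituting: 33 - 7 + 1 = 27

27


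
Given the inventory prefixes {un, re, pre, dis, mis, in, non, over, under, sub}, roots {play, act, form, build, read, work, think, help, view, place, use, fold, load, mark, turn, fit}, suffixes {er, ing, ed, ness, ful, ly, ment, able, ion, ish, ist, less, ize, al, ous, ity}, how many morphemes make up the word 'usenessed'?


Segmenting 'usenessed' against the inventory:
  'use' -> root (morpheme 1)
  'ness' -> suffix (morpheme 2)
  'ed' -> suffix (morpheme 3)
Total morphemes: 3

3


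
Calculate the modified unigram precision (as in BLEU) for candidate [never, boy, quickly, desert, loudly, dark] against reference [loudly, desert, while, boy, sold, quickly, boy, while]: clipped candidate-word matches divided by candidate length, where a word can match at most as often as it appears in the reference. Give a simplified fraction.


Reference word counts: {'boy': 2, 'desert': 1, 'loudly': 1, 'quickly': 1, 'sold': 1, 'while': 2}
Checking each candidate word (with clipping):
  'never' -> not in reference -> no match (matches: 0)
  'boy' -> in reference (ref count 2, used 1/2) -> match (matches: 1)
  'quickly' -> in reference (ref count 1, used 1/1) -> match (matches: 2)
  'desert' -> in reference (ref count 1, used 1/1) -> match (matches: 3)
  'loudly' -> in reference (ref count 1, used 1/1) -> match (matches: 4)
  'dark' -> not in reference -> no match (matches: 4)
Clipped matches: 4, Candidate length: 6
Precision = 4/6 = 2/3

2/3


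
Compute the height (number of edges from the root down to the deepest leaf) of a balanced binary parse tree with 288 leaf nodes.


In a balanced binary tree with n leaves the deepest leaf is ceil(log2(n)) edges below the root.
log2(288) = 8.1699
ceil(8.1699) = 9
height (edges) = 9

9


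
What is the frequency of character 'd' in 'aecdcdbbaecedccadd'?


Scanning 'aecdcdbbaecedccadd' for 'd':
  Position 3: 'd' -> MATCH (count: 1)
  Position 5: 'd' -> MATCH (count: 2)
  Position 12: 'd' -> MATCH (count: 3)
  Position 16: 'd' -> MATCH (count: 4)
  Position 17: 'd' -> MATCH (count: 5)
Total occurrences of 'd': 5

5


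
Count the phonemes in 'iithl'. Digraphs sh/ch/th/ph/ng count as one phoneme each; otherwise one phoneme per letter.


Parsing 'iithl' greedily, digraphs first:
  'i' -> vowel phoneme (phonemes so far: 1)
  'i' -> vowel phoneme (phonemes so far: 2)
  'th' -> digraph (1 consonant phoneme) (phonemes so far: 3)
  'l' -> consonant phoneme (phonemes so far: 4)
Total phonemes: 4

4


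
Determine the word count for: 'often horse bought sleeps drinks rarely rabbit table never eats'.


Counting words by splitting on spaces:
  Word 1: 'often'
  Word 2: 'horse'
  Word 3: 'bought'
  Word 4: 'sleeps'
  Word 5: 'drinks'
  Word 6: 'rarely'
  Word 7: 'rabbit'
  Word 8: 'table'
  Word 9: 'never'
  Word 10: 'eats'
Total words: 10

10


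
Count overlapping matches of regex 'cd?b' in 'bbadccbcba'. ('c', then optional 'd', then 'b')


Pattern: cd?b means 'c', then optional 'd', then 'b'.
Scanning 'bbadccbcba' position-by-position:
  Pos 0: window 'bba' -> no
  Pos 1: window 'bad' -> no
  Pos 2: window 'adc' -> no
  Pos 3: window 'dcc' -> no
  Pos 4: window 'ccb' -> no
  Pos 5: window 'cbc' -> MATCH
  Pos 6: window 'bcb' -> no
  Pos 7: window 'cba' -> MATCH
  Pos 8: window 'ba' -> no
  Pos 9: window 'a' -> no
Total matches: 2

2


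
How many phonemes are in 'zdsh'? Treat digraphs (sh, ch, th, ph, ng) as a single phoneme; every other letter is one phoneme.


Parsing 'zdsh' greedily, digraphs first:
  'z' -> consonant phoneme (phonemes so far: 1)
  'd' -> consonant phoneme (phonemes so far: 2)
  'sh' -> digraph (1 consonant phoneme) (phonemes so far: 3)
Total phonemes: 3

3


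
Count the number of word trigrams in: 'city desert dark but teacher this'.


Word trigrams from [6] words:
  Trigram 1: (city desert dark)
  Trigram 2: (desert dark but)
  Trigram 3: (dark but teacher)
  Trigram 4: (but teacher this)
Total word trigrams: 6 - 2 = 4

4


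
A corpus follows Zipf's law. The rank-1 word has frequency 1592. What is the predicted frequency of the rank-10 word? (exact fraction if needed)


Zipf's law: freq(rank) = f1 / rank
f1 = 1592, rank = 10
freq = 1592 / 10
GCD(1592, 10) = 2
Simplified: 796/5

796/5


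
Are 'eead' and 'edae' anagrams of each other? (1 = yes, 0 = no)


Sort characters of 'eead': 'adee'
Sort characters of 'edae': 'adee'
Sorted forms match -> they ARE anagrams
Result: 1

1


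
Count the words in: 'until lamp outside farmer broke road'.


Counting words by splitting on spaces:
  Word 1: 'until'
  Word 2: 'lamp'
  Word 3: 'outside'
  Word 4: 'farmer'
  Word 5: 'broke'
  Word 6: 'road'
Total words: 6

6


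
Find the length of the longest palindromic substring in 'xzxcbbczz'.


Scanning 'xzxcbbczz' for palindromic substrings.
Substring at positions 3-6: 'cbbc'.
Check: reverse('cbbc') = 'cbbc' -> palindrome confirmed.
Neighbouring characters ('x' / 'z') break symmetry, so it cannot extend further.
No longer palindromic substring exists; longest length = 4

4


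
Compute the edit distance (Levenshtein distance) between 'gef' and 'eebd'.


Building DP table for s1='gef' (len 3) and s2='eebd' (len 4):
       e  e  b  d
    0  1  2  3  4
  g 1  1  2  3  4
  e 2  1  1  2  3
  f 3  2  2  2  3
Edit distance = dp[3][4] = 3

3


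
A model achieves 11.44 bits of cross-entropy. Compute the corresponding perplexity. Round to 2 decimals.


Perplexity formula: PP = 2^H
H = 11.44
PP = 2^11.44
Decompose: 2^11.44 = 2^11 * 2^0.44
2^11 = 2048, 2^0.44 ~ 1.3566043
PP ~ 2048 * 1.3566043 = 2778.3256064
Rounded to 2 decimals: 2778.33

2778.33


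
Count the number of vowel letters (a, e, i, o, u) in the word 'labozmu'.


Scanning each character of 'labozmu':
  Position 1: 'l' -> consonant (running count: 0)
  Position 2: 'a' -> vowel (running count: 1)
  Position 3: 'b' -> consonant (running count: 1)
  Position 4: 'o' -> vowel (running count: 2)
  Position 5: 'z' -> consonant (running count: 2)
  Position 6: 'm' -> consonant (running count: 2)
  Position 7: 'u' -> vowel (running count: 3)
Total vowels: 3

3


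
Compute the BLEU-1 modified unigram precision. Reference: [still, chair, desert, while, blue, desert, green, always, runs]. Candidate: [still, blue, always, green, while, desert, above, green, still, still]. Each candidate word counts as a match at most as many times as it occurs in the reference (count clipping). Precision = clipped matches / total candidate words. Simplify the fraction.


Reference word counts: {'always': 1, 'blue': 1, 'chair': 1, 'desert': 2, 'green': 1, 'runs': 1, 'still': 1, 'while': 1}
Checking each candidate word (with clipping):
  'still' -> in reference (ref count 1, used 1/1) -> match (matches: 1)
  'blue' -> in reference (ref count 1, used 1/1) -> match (matches: 2)
  'always' -> in reference (ref count 1, used 1/1) -> match (matches: 3)
  'green' -> in reference (ref count 1, used 1/1) -> match (matches: 4)
  'while' -> in reference (ref count 1, used 1/1) -> match (matches: 5)
  'desert' -> in reference (ref count 2, used 1/2) -> match (matches: 6)
  'above' -> not in reference -> no match (matches: 6)
  'green' -> ref count 1 already used up (1/1) -> clipped, no match (matches: 6)
  'still' -> ref count 1 already used up (1/1) -> clipped, no match (matches: 6)
  'still' -> ref count 1 already used up (1/1) -> clipped, no match (matches: 6)
Clipped matches: 6, Candidate length: 10
Precision = 6/10 = 3/5

3/5


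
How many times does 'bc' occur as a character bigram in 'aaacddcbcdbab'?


Scanning 'aaacddcbcdbab' for bigram 'bc':
  Position 0: 'aa' -> no
  Position 1: 'aa' -> no
  Position 2: 'ac' -> no
  Position 3: 'cd' -> no
  Position 4: 'dd' -> no
  Position 5: 'dc' -> no
  Position 6: 'cb' -> no
  Position 7: 'bc' -> MATCH
  Position 8: 'cd' -> no
  Position 9: 'db' -> no
  Position 10: 'ba' -> no
  Position 11: 'ab' -> no
Total matches: 1

1


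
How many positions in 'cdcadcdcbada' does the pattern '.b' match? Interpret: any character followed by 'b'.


Pattern: .b means any character followed by 'b'.
Scanning 'cdcadcdcbada' position-by-position:
  Pos 0: window 'cd' -> no
  Pos 1: window 'dc' -> no
  Pos 2: window 'ca' -> no
  Pos 3: window 'ad' -> no
  Pos 4: window 'dc' -> no
  Pos 5: window 'cd' -> no
  Pos 6: window 'dc' -> no
  Pos 7: window 'cb' -> MATCH
  Pos 8: window 'ba' -> no
  Pos 9: window 'ad' -> no
  Pos 10: window 'da' -> no
  Pos 11: window 'a' -> no
Total matches: 1

1


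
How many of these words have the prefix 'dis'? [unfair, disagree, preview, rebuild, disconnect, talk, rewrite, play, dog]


Checking each word for prefix 'dis':
  'unfair' -> no (count: 0)
  'disagree' -> YES, starts with 'dis' (count: 1)
  'preview' -> no (count: 1)
  'rebuild' -> no (count: 1)
  'disconnect' -> YES, starts with 'dis' (count: 2)
  'talk' -> no (count: 2)
  'rewrite' -> no (count: 2)
  'play' -> no (count: 2)
  'dog' -> no (count: 2)
Total with prefix 'dis': 2

2


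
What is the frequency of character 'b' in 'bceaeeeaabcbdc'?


Scanning 'bceaeeeaabcbdc' for 'b':
  Position 0: 'b' -> MATCH (count: 1)
  Position 9: 'b' -> MATCH (count: 2)
  Position 11: 'b' -> MATCH (count: 3)
Total occurrences of 'b': 3

3


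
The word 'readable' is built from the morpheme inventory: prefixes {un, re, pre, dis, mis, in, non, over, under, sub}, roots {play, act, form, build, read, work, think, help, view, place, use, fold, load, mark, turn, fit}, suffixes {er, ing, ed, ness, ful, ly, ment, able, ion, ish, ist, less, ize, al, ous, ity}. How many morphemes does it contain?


Segmenting 'readable' against the inventory:
  'read' -> root (morpheme 1)
  'able' -> suffix (morpheme 2)
Total morphemes: 2

2


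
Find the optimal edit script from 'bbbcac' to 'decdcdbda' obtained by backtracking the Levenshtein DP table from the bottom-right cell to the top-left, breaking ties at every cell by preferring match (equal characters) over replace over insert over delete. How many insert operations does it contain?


Edit distance = 8. Backtracking from cell (6, 9) with preference match > replace > insert > delete,
then listing the resulting alignment 'bbbcac' -> 'decdcdbda' left to right:
  Step 1: insert 'd' [insertion #1]
  Step 2: replace b->e
  Step 3: replace b->c
  Step 4: replace b->d
  Step 5: keep 'c'
  Step 6: insert 'd' [insertion #2]
  Step 7: insert 'b' [insertion #3]
  Step 8: replace a->d
  Step 9: replace c->a
Total insertions: 3

3


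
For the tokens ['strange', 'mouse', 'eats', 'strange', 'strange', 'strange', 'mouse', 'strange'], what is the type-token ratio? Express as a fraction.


Tokens: 8
Unique types: ('eats', 'mouse', 'strange') = 3
TTR = 3/8
Already in lowest terms.

3/8


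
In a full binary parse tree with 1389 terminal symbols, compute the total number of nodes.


Leaf nodes (terminals): 1389
Internal nodes = n - 1 = 1389 - 1 = 1388
Total = leaves + internal = 1389 + 1388 = 2777

2777


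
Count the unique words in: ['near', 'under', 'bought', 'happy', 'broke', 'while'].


Listing all tokens and tracking unique types:
  Token 1: 'near' -> NEW (unique so far: 1)
  Token 2: 'under' -> NEW (unique so far: 2)
  Token 3: 'bought' -> NEW (unique so far: 3)
  Token 4: 'happy' -> NEW (unique so far: 4)
  Token 5: 'broke' -> NEW (unique so far: 5)
  Token 6: 'while' -> NEW (unique so far: 6)
Unique types: ('bought', 'broke', 'happy', 'near', 'under', 'while')
Vocabulary size: 6

6


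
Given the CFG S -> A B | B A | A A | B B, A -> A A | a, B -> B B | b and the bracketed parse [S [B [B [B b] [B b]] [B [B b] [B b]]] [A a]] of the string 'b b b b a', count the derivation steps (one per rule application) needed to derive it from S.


Every bracketed nonterminal node [X ...] in the tree is produced by exactly one rule application.
Reading the tree off as a leftmost derivation:
  Step 1: S  =>  B A   (applied S -> B A)
  Step 2: B A  =>  B B A   (applied B -> B B)
  Step 3: B B A  =>  B B B A   (applied B -> B B)
  Step 4: B B B A  =>  b B B A   (applied B -> b)
  Step 5: b B B A  =>  b b B A   (applied B -> b)
  Step 6: b b B A  =>  b b B B A   (applied B -> B B)
  Step 7: b b B B A  =>  b b b B A   (applied B -> b)
  Step 8: b b b B A  =>  b b b b A   (applied B -> b)
  Step 9: b b b b A  =>  b b b b a   (applied A -> a)
Final yield: b b b b a
Total rewrite steps: 9

9


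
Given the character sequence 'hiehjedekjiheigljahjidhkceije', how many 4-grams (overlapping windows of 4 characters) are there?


String 'hiehjedekjiheigljahjidhkceije' has length L = 29.
Number of overlapping n-grams = L - n + 1
Substituting: 29 - 4 + 1 = 26

26


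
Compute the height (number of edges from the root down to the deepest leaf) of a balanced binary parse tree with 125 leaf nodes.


In a balanced binary tree with n leaves the deepest leaf is ceil(log2(n)) edges below the root.
log2(125) = 6.9658
ceil(6.9658) = 7
height (edges) = 7

7


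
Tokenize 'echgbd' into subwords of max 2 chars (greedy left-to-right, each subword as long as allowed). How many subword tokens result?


'echgbd' has 6 characters.
Chunking with max size 2:
  Chunk 1: 'ec' (positions 0-1)
  Chunk 2: 'hg' (positions 2-3)
  Chunk 3: 'bd' (positions 4-5)
Total chunks: ceil(6 / 2) = 3

3
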